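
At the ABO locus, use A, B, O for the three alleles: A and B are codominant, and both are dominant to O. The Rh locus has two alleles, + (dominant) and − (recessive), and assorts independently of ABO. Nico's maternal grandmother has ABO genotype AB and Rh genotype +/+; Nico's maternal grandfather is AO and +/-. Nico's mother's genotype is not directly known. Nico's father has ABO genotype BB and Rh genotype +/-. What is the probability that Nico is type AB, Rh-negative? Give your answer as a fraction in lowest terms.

1/16

Nico's mother's ABO genotype from AB × AO: 1/4 AA, 1/4 AB, 1/4 AO, 1/4 BO.
Crossing each possibility with the father BB and summing P(type AB): 1/4·1 + 1/4·1/2 + 1/4·1/2 + 1/4·0 = 1/2.
Similarly for Rh via the mother's Rh distribution: P(Rh-) = 1/8.
Independent loci: 1/2 × 1/8 = 1/16.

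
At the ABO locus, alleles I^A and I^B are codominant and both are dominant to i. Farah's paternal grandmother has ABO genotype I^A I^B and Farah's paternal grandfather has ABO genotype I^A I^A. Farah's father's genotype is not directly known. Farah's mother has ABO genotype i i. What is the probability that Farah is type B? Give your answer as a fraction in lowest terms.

1/4

Farah's father's ABO genotype from I^A I^B × I^A I^A: 1/2 I^A I^A, 1/2 I^A I^B.
Crossing each possibility with the mother i i and summing P(type B): 1/2·0 + 1/2·1/2 = 1/4.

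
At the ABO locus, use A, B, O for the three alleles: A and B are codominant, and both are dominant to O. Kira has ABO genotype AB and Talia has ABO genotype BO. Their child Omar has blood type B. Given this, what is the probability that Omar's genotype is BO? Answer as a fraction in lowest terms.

Cross AB × BO → 1/4 AB, 1/4 AO, 1/4 BB, 1/4 BO.
Type-B genotypes among offspring: BB (1/4), BO (1/4); total 1/2.
P(BO | type B) = (1/4) / (1/2) = 1/2.

1/2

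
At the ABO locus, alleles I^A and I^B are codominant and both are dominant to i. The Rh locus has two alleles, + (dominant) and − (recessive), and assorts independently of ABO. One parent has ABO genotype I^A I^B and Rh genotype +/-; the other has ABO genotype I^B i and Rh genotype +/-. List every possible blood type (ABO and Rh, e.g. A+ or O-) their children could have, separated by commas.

Gametes from I^A I^B × I^B i give offspring ABO genotypes I^A I^B, I^A i, I^B I^B, I^B i, i.e. phenotypes A, B, AB.
Rh cross +/- × +/- → phenotypes Rh+, Rh-.
Combining independently: A+, A-, B+, B-, AB+, AB-.

A+, A-, B+, B-, AB+, AB-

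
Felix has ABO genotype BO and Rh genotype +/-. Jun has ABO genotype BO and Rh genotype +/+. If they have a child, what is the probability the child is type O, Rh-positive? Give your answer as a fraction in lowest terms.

ABO cross BO × BO → offspring phenotypes: 1/4 O, 3/4 B.
Rh cross +/- × +/+ → 1 Rh+.
Independent loci: P(type O, Rh-positive) = 1/4 × 1 = 1/4.

1/4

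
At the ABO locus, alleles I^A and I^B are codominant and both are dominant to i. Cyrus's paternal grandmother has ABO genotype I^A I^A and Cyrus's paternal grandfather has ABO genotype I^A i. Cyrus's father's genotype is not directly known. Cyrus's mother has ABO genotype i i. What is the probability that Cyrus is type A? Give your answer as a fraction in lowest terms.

3/4

Cyrus's father's ABO genotype from I^A I^A × I^A i: 1/2 I^A I^A, 1/2 I^A i.
Crossing each possibility with the mother i i and summing P(type A): 1/2·1 + 1/2·1/2 = 3/4.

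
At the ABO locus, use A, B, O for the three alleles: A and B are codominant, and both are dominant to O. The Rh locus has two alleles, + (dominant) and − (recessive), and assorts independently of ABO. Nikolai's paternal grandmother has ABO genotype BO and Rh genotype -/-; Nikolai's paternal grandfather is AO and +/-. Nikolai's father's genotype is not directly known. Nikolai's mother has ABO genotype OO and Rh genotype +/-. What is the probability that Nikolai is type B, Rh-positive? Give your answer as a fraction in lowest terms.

Nikolai's father's ABO genotype from BO × AO: 1/4 AB, 1/4 AO, 1/4 BO, 1/4 OO.
Crossing each possibility with the mother OO and summing P(type B): 1/4·1/2 + 1/4·0 + 1/4·1/2 + 1/4·0 = 1/4.
Similarly for Rh via the father's Rh distribution: P(Rh+) = 5/8.
Independent loci: 1/4 × 5/8 = 5/32.

5/32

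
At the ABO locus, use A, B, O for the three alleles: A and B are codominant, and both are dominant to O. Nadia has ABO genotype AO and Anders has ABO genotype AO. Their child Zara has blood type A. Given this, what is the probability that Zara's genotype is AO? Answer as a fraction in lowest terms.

2/3

Cross AO × AO → 1/4 AA, 1/2 AO, 1/4 OO.
Type-A genotypes among offspring: AA (1/4), AO (1/2); total 3/4.
P(AO | type A) = (1/2) / (3/4) = 2/3.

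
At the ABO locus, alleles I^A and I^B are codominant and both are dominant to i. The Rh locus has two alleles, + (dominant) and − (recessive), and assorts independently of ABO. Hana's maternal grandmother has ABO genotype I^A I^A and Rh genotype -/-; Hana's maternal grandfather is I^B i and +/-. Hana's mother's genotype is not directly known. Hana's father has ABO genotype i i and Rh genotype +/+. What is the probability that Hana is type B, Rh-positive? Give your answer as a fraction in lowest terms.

Hana's mother's ABO genotype from I^A I^A × I^B i: 1/2 I^A I^B, 1/2 I^A i.
Crossing each possibility with the father i i and summing P(type B): 1/2·1/2 + 1/2·0 = 1/4.
Similarly for Rh via the mother's Rh distribution: P(Rh+) = 1.
Independent loci: 1/4 × 1 = 1/4.

1/4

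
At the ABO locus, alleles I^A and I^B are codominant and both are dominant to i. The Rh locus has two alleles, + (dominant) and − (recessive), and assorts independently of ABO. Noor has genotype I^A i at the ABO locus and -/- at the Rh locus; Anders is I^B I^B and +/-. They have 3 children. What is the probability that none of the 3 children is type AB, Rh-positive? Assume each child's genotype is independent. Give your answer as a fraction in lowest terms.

27/64

ABO cross I^A i × I^B I^B → 1/2 B, 1/2 AB.
Rh cross -/- × +/- → 1/2 Rh+, 1/2 Rh-; so P(type AB, Rh-positive) = 1/2 × 1/2 = 1/4 per child.
P(not type AB, Rh-positive) = 3/4 for one child; (3/4)^3 = 27/64.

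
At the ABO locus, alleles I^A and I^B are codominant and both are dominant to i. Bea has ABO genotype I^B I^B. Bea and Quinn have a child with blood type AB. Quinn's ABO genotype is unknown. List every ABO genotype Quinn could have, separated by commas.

I^A I^A, I^A I^B, I^A i

For each candidate genotype of Quinn, check whether crossing it with I^B I^B can produce every observed child phenotype.
  I^A I^A → possible child types {AB} ✓
  I^A I^B → possible child types {B, AB} ✓
  I^A i → possible child types {B, AB} ✓
  I^B I^B → possible child types {B} ✗
  I^B i → possible child types {B} ✗
  i i → possible child types {B} ✗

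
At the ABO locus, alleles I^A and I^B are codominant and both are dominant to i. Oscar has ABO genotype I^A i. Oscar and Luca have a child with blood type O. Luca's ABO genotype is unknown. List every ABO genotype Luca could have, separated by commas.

I^A i, I^B i, i i

For each candidate genotype of Luca, check whether crossing it with I^A i can produce every observed child phenotype.
  I^A I^A → possible child types {A} ✗
  I^A I^B → possible child types {A, B, AB} ✗
  I^A i → possible child types {O, A} ✓
  I^B I^B → possible child types {B, AB} ✗
  I^B i → possible child types {O, A, B, AB} ✓
  i i → possible child types {O, A} ✓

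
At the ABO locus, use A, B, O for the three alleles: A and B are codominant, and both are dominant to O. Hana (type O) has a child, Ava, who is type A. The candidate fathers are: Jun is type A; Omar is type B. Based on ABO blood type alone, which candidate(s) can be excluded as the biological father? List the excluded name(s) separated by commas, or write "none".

A candidate is excluded only if no genotype consistent with his phenotype could produce a type A child with a type O mother.
Omar (type B): no genotype consistent with that phenotype can produce a type-A child with a type-O mother.

Omar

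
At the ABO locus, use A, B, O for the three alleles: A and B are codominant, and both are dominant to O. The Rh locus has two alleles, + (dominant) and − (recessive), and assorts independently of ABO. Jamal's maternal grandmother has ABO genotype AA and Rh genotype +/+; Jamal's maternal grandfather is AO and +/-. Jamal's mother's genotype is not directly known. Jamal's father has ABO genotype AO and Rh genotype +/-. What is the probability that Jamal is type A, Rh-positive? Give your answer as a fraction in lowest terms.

49/64

Jamal's mother's ABO genotype from AA × AO: 1/2 AA, 1/2 AO.
Crossing each possibility with the father AO and summing P(type A): 1/2·1 + 1/2·3/4 = 7/8.
Similarly for Rh via the mother's Rh distribution: P(Rh+) = 7/8.
Independent loci: 7/8 × 7/8 = 49/64.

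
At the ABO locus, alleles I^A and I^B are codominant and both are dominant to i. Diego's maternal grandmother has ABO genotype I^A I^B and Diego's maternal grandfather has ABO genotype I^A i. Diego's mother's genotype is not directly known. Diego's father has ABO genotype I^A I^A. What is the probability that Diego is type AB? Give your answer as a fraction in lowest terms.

Diego's mother's ABO genotype from I^A I^B × I^A i: 1/4 I^A I^A, 1/4 I^A I^B, 1/4 I^A i, 1/4 I^B i.
Crossing each possibility with the father I^A I^A and summing P(type AB): 1/4·0 + 1/4·1/2 + 1/4·0 + 1/4·1/2 = 1/4.

1/4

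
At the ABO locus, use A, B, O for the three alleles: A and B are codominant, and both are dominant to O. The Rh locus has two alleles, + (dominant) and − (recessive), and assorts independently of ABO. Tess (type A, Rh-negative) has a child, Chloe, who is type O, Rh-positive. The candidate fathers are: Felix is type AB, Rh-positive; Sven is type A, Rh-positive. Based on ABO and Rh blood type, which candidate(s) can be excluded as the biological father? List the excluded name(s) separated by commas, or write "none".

Felix

A candidate is excluded only if no genotype consistent with his phenotype could produce a type O, Rh-positive child with a type A, Rh-negative mother.
Felix (type AB, Rh+): no genotype consistent with that phenotype can produce a type-O Rh+ child with a type-A mother.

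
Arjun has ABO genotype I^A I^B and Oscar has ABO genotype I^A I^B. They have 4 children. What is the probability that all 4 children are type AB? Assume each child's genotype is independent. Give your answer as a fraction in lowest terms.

1/16

ABO cross I^A I^B × I^A I^B → 1/4 A, 1/4 B, 1/2 AB.
So P(type AB) = 1/2 per child.
All 4 independent: (1/2)^4 = 1/16.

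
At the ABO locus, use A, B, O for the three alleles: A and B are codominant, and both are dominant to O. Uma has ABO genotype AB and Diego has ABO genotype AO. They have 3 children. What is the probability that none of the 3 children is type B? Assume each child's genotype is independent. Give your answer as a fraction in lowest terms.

27/64

ABO cross AB × AO → 1/2 A, 1/4 B, 1/4 AB.
So P(type B) = 1/4 per child.
P(not type B) = 3/4 for one child; (3/4)^3 = 27/64.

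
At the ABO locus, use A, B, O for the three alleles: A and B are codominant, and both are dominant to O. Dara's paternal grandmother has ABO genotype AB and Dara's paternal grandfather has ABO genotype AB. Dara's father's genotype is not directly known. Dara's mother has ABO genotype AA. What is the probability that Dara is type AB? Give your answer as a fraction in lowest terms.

1/2

Dara's father's ABO genotype from AB × AB: 1/4 AA, 1/2 AB, 1/4 BB.
Crossing each possibility with the mother AA and summing P(type AB): 1/4·0 + 1/2·1/2 + 1/4·1 = 1/2.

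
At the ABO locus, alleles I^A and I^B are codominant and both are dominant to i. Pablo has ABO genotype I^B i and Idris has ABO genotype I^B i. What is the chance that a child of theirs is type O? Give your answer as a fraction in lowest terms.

ABO cross I^B i × I^B i → offspring phenotypes: 1/4 O, 3/4 B.
So P(type O) = 1/4.

1/4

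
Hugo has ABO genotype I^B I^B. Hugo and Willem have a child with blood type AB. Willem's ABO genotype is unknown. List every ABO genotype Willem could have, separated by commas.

I^A I^A, I^A I^B, I^A i

For each candidate genotype of Willem, check whether crossing it with I^B I^B can produce every observed child phenotype.
  I^A I^A → possible child types {AB} ✓
  I^A I^B → possible child types {B, AB} ✓
  I^A i → possible child types {B, AB} ✓
  I^B I^B → possible child types {B} ✗
  I^B i → possible child types {B} ✗
  i i → possible child types {B} ✗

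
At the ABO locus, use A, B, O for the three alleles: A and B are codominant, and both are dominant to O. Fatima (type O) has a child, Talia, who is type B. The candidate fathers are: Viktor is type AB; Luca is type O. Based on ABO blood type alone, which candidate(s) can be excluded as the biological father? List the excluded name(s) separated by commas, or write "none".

A candidate is excluded only if no genotype consistent with his phenotype could produce a type B child with a type O mother.
Luca (type O): no genotype consistent with that phenotype can produce a type-B child with a type-O mother.

Luca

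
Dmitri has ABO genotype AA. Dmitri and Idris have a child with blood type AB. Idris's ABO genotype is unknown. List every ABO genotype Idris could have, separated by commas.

AB, BB, BO

For each candidate genotype of Idris, check whether crossing it with AA can produce every observed child phenotype.
  AA → possible child types {A} ✗
  AB → possible child types {A, AB} ✓
  AO → possible child types {A} ✗
  BB → possible child types {AB} ✓
  BO → possible child types {A, AB} ✓
  OO → possible child types {A} ✗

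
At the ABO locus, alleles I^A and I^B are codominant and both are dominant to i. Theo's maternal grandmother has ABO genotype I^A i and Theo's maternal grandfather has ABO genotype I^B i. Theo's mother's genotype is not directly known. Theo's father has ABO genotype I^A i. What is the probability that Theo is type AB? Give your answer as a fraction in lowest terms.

Theo's mother's ABO genotype from I^A i × I^B i: 1/4 I^A I^B, 1/4 I^A i, 1/4 I^B i, 1/4 i i.
Crossing each possibility with the father I^A i and summing P(type AB): 1/4·1/4 + 1/4·0 + 1/4·1/4 + 1/4·0 = 1/8.

1/8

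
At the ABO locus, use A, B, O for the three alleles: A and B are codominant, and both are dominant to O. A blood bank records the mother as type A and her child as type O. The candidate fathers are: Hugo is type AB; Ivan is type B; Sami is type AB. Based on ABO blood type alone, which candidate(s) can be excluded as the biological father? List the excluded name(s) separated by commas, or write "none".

A candidate is excluded only if no genotype consistent with his phenotype could produce a type O child with a type A mother.
Hugo (type AB): no genotype consistent with that phenotype can produce a type-O child with a type-A mother.
Sami (type AB): no genotype consistent with that phenotype can produce a type-O child with a type-A mother.

Hugo, Sami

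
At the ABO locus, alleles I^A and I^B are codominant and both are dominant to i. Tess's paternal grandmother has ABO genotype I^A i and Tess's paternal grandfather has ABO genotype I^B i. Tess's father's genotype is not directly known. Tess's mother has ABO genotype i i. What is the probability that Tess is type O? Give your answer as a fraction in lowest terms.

Tess's father's ABO genotype from I^A i × I^B i: 1/4 I^A I^B, 1/4 I^A i, 1/4 I^B i, 1/4 i i.
Crossing each possibility with the mother i i and summing P(type O): 1/4·0 + 1/4·1/2 + 1/4·1/2 + 1/4·1 = 1/2.

1/2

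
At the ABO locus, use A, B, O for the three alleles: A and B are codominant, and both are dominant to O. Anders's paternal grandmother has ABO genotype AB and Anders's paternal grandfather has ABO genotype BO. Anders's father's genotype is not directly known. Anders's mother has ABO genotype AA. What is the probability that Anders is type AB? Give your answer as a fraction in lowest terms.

Anders's father's ABO genotype from AB × BO: 1/4 AB, 1/4 AO, 1/4 BB, 1/4 BO.
Crossing each possibility with the mother AA and summing P(type AB): 1/4·1/2 + 1/4·0 + 1/4·1 + 1/4·1/2 = 1/2.

1/2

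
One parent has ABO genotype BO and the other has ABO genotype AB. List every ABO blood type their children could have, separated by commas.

A, B, AB

Gametes from BO × AB give offspring ABO genotypes AB, AO, BB, BO, i.e. phenotypes A, B, AB.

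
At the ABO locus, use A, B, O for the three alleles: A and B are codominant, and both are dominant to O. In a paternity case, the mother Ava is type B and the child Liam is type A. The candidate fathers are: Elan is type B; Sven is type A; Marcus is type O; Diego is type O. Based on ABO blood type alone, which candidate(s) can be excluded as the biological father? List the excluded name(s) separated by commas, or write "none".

Elan, Marcus, Diego

A candidate is excluded only if no genotype consistent with his phenotype could produce a type A child with a type B mother.
Elan (type B): no genotype consistent with that phenotype can produce a type-A child with a type-B mother.
Marcus (type O): no genotype consistent with that phenotype can produce a type-A child with a type-B mother.
Diego (type O): no genotype consistent with that phenotype can produce a type-A child with a type-B mother.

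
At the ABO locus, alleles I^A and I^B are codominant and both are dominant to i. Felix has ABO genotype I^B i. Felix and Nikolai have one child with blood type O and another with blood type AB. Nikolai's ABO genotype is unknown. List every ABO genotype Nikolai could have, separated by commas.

I^A i

For each candidate genotype of Nikolai, check whether crossing it with I^B i can produce every observed child phenotype.
  I^A I^A → possible child types {A, AB} ✗
  I^A I^B → possible child types {A, B, AB} ✗
  I^A i → possible child types {O, A, B, AB} ✓
  I^B I^B → possible child types {B} ✗
  I^B i → possible child types {O, B} ✗
  i i → possible child types {O, B} ✗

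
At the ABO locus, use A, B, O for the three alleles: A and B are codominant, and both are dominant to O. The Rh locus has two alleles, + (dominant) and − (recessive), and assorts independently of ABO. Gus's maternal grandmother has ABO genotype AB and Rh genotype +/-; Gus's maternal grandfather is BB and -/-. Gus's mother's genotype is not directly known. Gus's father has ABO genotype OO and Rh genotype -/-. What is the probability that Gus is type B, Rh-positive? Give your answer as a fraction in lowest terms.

Gus's mother's ABO genotype from AB × BB: 1/2 AB, 1/2 BB.
Crossing each possibility with the father OO and summing P(type B): 1/2·1/2 + 1/2·1 = 3/4.
Similarly for Rh via the mother's Rh distribution: P(Rh+) = 1/4.
Independent loci: 3/4 × 1/4 = 3/16.

3/16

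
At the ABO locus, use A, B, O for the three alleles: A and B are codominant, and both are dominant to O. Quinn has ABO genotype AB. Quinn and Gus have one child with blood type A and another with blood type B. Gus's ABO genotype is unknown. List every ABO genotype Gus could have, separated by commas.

AB, AO, BO, OO

For each candidate genotype of Gus, check whether crossing it with AB can produce every observed child phenotype.
  AA → possible child types {A, AB} ✗
  AB → possible child types {A, B, AB} ✓
  AO → possible child types {A, B, AB} ✓
  BB → possible child types {B, AB} ✗
  BO → possible child types {A, B, AB} ✓
  OO → possible child types {A, B} ✓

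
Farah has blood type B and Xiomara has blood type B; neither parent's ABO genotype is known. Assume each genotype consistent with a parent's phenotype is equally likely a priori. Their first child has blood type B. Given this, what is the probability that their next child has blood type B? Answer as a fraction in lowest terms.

19/20

Possible genotypes: Farah ∈ {BB, BO}; Xiomara ∈ {BB, BO}.
Weight each parental genotype pair by prior × P(type-B child):
  BB × BB: posterior weight 4/15; P(next child type B) = 1.
  BB × BO: posterior weight 4/15; P(next child type B) = 1.
  BO × BB: posterior weight 4/15; P(next child type B) = 1.
  BO × BO: posterior weight 1/5; P(next child type B) = 3/4.
Weighted sum = 19/20.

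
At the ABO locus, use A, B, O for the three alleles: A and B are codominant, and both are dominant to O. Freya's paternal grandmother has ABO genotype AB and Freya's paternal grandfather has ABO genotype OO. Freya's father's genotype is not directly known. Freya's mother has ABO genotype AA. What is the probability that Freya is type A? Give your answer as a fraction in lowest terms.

Freya's father's ABO genotype from AB × OO: 1/2 AO, 1/2 BO.
Crossing each possibility with the mother AA and summing P(type A): 1/2·1 + 1/2·1/2 = 3/4.

3/4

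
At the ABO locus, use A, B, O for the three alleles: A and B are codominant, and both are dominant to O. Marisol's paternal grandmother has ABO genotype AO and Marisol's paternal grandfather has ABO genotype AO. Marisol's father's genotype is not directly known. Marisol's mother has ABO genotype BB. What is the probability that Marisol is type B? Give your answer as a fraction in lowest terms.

Marisol's father's ABO genotype from AO × AO: 1/4 AA, 1/2 AO, 1/4 OO.
Crossing each possibility with the mother BB and summing P(type B): 1/4·0 + 1/2·1/2 + 1/4·1 = 1/2.

1/2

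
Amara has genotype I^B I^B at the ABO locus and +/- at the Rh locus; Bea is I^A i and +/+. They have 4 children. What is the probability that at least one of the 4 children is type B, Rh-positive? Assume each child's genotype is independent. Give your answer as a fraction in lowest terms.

15/16

ABO cross I^B I^B × I^A i → 1/2 B, 1/2 AB.
Rh cross +/- × +/+ → 1 Rh+; so P(type B, Rh-positive) = 1/2 × 1 = 1/2 per child.
P(none) = (1/2)^4 = 1/16; P(at least one) = 1 − 1/16 = 15/16.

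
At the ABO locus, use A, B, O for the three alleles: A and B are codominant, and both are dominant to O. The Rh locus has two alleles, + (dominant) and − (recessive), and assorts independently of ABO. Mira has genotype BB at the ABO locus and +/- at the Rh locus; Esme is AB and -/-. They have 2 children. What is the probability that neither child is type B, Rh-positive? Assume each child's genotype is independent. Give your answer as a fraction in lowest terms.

ABO cross BB × AB → 1/2 B, 1/2 AB.
Rh cross +/- × -/- → 1/2 Rh+, 1/2 Rh-; so P(type B, Rh-positive) = 1/2 × 1/2 = 1/4 per child.
P(not type B, Rh-positive) = 3/4 for one child; (3/4)^2 = 9/16.

9/16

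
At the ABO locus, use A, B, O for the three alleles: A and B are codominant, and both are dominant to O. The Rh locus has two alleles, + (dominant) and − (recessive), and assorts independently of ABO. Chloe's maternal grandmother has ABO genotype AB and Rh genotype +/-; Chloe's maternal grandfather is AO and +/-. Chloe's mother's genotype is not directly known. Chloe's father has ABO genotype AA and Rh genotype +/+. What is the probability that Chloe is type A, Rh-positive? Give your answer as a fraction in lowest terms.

Chloe's mother's ABO genotype from AB × AO: 1/4 AA, 1/4 AB, 1/4 AO, 1/4 BO.
Crossing each possibility with the father AA and summing P(type A): 1/4·1 + 1/4·1/2 + 1/4·1 + 1/4·1/2 = 3/4.
Similarly for Rh via the mother's Rh distribution: P(Rh+) = 1.
Independent loci: 3/4 × 1 = 3/4.

3/4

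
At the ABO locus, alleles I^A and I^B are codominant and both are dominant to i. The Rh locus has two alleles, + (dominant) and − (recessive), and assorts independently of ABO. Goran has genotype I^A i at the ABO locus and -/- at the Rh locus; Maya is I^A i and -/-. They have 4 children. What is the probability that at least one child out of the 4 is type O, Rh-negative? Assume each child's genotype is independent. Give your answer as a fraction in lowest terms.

ABO cross I^A i × I^A i → 1/4 O, 3/4 A.
Rh cross -/- × -/- → 1 Rh-; so P(type O, Rh-negative) = 1/4 × 1 = 1/4 per child.
P(none) = (3/4)^4 = 81/256; P(at least one) = 1 − 81/256 = 175/256.

175/256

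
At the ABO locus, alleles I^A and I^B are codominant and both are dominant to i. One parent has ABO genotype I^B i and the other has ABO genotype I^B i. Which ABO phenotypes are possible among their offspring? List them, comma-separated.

O, B

Gametes from I^B i × I^B i give offspring ABO genotypes I^B I^B, I^B i, i i, i.e. phenotypes O, B.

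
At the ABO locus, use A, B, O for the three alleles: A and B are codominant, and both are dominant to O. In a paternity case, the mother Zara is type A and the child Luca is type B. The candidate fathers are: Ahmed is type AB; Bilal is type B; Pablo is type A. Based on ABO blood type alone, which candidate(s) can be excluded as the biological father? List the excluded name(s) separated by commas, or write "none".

Pablo

A candidate is excluded only if no genotype consistent with his phenotype could produce a type B child with a type A mother.
Pablo (type A): no genotype consistent with that phenotype can produce a type-B child with a type-A mother.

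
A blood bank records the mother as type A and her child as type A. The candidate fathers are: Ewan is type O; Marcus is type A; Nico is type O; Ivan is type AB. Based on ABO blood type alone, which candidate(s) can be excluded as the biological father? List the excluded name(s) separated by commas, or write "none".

none

A candidate is excluded only if no genotype consistent with his phenotype could produce a type A child with a type A mother.
Every candidate has at least one consistent genotype combination, so none can be excluded.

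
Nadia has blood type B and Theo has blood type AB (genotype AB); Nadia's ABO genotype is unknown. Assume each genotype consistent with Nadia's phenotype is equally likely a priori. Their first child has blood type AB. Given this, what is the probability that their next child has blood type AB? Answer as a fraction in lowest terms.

Possible genotypes: Nadia ∈ {BB, BO}; Theo ∈ {AB}.
Weight each parental genotype pair by prior × P(type-AB child):
  BB × AB: posterior weight 2/3; P(next child type AB) = 1/2.
  BO × AB: posterior weight 1/3; P(next child type AB) = 1/4.
Weighted sum = 5/12.

5/12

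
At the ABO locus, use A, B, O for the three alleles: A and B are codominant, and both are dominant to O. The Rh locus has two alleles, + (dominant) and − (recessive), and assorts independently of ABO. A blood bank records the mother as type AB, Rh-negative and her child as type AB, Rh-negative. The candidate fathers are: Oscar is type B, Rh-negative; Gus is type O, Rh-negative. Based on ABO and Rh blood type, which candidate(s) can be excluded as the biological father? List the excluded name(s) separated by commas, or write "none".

A candidate is excluded only if no genotype consistent with his phenotype could produce a type AB, Rh-negative child with a type AB, Rh-negative mother.
Gus (type O, Rh-): no genotype consistent with that phenotype can produce a type-AB Rh- child with a type-AB mother.

Gus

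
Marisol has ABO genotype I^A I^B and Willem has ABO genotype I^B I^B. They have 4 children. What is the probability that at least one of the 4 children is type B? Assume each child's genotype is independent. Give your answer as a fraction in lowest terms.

15/16

ABO cross I^A I^B × I^B I^B → 1/2 B, 1/2 AB.
So P(type B) = 1/2 per child.
P(none) = (1/2)^4 = 1/16; P(at least one) = 1 − 1/16 = 15/16.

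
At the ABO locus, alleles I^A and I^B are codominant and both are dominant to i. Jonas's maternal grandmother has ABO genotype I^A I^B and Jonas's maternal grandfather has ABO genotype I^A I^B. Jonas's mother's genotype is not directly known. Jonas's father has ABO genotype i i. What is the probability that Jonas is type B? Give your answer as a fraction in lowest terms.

1/2

Jonas's mother's ABO genotype from I^A I^B × I^A I^B: 1/4 I^A I^A, 1/2 I^A I^B, 1/4 I^B I^B.
Crossing each possibility with the father i i and summing P(type B): 1/4·0 + 1/2·1/2 + 1/4·1 = 1/2.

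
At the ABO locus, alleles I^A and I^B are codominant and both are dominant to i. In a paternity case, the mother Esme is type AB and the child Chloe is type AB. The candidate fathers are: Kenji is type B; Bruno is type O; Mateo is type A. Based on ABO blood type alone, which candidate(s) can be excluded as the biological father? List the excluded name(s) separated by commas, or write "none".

A candidate is excluded only if no genotype consistent with his phenotype could produce a type AB child with a type AB mother.
Bruno (type O): no genotype consistent with that phenotype can produce a type-AB child with a type-AB mother.

Bruno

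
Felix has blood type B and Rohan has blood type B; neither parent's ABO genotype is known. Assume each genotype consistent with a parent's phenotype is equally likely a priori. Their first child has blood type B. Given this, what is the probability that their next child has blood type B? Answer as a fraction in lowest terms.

19/20

Possible genotypes: Felix ∈ {I^B I^B, I^B i}; Rohan ∈ {I^B I^B, I^B i}.
Weight each parental genotype pair by prior × P(type-B child):
  I^B I^B × I^B I^B: posterior weight 4/15; P(next child type B) = 1.
  I^B I^B × I^B i: posterior weight 4/15; P(next child type B) = 1.
  I^B i × I^B I^B: posterior weight 4/15; P(next child type B) = 1.
  I^B i × I^B i: posterior weight 1/5; P(next child type B) = 3/4.
Weighted sum = 19/20.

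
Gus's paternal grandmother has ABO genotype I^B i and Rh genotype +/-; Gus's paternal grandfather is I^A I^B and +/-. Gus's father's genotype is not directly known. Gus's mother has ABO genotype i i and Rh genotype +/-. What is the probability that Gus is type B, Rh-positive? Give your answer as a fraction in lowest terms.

Gus's father's ABO genotype from I^B i × I^A I^B: 1/4 I^A I^B, 1/4 I^A i, 1/4 I^B I^B, 1/4 I^B i.
Crossing each possibility with the mother i i and summing P(type B): 1/4·1/2 + 1/4·0 + 1/4·1 + 1/4·1/2 = 1/2.
Similarly for Rh via the father's Rh distribution: P(Rh+) = 3/4.
Independent loci: 1/2 × 3/4 = 3/8.

3/8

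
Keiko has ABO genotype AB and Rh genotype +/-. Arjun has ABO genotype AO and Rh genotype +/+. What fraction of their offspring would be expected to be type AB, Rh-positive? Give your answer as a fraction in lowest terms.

1/4

ABO cross AB × AO → offspring phenotypes: 1/2 A, 1/4 B, 1/4 AB.
Rh cross +/- × +/+ → 1 Rh+.
Independent loci: P(type AB, Rh-positive) = 1/4 × 1 = 1/4.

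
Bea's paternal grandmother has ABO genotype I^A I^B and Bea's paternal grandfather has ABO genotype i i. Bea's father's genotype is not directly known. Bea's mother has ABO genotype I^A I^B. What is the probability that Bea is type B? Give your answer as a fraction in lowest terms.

Bea's father's ABO genotype from I^A I^B × i i: 1/2 I^A i, 1/2 I^B i.
Crossing each possibility with the mother I^A I^B and summing P(type B): 1/2·1/4 + 1/2·1/2 = 3/8.

3/8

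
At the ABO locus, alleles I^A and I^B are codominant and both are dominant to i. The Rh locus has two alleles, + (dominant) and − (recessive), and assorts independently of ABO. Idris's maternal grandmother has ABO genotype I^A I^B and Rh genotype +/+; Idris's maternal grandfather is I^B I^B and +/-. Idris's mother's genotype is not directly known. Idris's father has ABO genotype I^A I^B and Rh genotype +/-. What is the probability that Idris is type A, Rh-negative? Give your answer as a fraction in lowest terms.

1/64

Idris's mother's ABO genotype from I^A I^B × I^B I^B: 1/2 I^A I^B, 1/2 I^B I^B.
Crossing each possibility with the father I^A I^B and summing P(type A): 1/2·1/4 + 1/2·0 = 1/8.
Similarly for Rh via the mother's Rh distribution: P(Rh-) = 1/8.
Independent loci: 1/8 × 1/8 = 1/64.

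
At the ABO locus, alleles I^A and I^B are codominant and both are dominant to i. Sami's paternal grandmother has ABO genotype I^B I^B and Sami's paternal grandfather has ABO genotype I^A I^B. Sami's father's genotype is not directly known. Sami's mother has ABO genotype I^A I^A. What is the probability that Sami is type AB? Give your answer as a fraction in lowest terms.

3/4

Sami's father's ABO genotype from I^B I^B × I^A I^B: 1/2 I^A I^B, 1/2 I^B I^B.
Crossing each possibility with the mother I^A I^A and summing P(type AB): 1/2·1/2 + 1/2·1 = 3/4.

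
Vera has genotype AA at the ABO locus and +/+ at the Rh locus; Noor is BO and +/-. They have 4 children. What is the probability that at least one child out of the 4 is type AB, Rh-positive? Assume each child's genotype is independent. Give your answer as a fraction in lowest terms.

15/16

ABO cross AA × BO → 1/2 A, 1/2 AB.
Rh cross +/+ × +/- → 1 Rh+; so P(type AB, Rh-positive) = 1/2 × 1 = 1/2 per child.
P(none) = (1/2)^4 = 1/16; P(at least one) = 1 − 1/16 = 15/16.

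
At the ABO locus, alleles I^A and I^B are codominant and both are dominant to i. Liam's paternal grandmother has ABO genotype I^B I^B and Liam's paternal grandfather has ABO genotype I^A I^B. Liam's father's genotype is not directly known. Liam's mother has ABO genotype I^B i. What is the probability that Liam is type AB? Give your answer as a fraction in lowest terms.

1/8

Liam's father's ABO genotype from I^B I^B × I^A I^B: 1/2 I^A I^B, 1/2 I^B I^B.
Crossing each possibility with the mother I^B i and summing P(type AB): 1/2·1/4 + 1/2·0 = 1/8.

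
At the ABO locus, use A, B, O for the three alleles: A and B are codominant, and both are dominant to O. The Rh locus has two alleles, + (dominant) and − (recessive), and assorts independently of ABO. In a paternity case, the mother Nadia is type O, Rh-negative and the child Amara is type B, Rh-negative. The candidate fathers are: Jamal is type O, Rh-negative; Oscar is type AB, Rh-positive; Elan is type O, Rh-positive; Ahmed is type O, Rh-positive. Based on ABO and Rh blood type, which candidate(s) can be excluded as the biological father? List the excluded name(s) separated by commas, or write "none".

Jamal, Elan, Ahmed

A candidate is excluded only if no genotype consistent with his phenotype could produce a type B, Rh-negative child with a type O, Rh-negative mother.
Jamal (type O, Rh-): no genotype consistent with that phenotype can produce a type-B Rh- child with a type-O mother.
Elan (type O, Rh+): no genotype consistent with that phenotype can produce a type-B Rh- child with a type-O mother.
Ahmed (type O, Rh+): no genotype consistent with that phenotype can produce a type-B Rh- child with a type-O mother.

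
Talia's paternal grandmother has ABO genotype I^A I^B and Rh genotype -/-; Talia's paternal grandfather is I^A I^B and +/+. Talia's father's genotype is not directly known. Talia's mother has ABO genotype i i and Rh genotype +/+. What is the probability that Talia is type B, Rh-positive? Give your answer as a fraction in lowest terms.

Talia's father's ABO genotype from I^A I^B × I^A I^B: 1/4 I^A I^A, 1/2 I^A I^B, 1/4 I^B I^B.
Crossing each possibility with the mother i i and summing P(type B): 1/4·0 + 1/2·1/2 + 1/4·1 = 1/2.
Similarly for Rh via the father's Rh distribution: P(Rh+) = 1.
Independent loci: 1/2 × 1 = 1/2.

1/2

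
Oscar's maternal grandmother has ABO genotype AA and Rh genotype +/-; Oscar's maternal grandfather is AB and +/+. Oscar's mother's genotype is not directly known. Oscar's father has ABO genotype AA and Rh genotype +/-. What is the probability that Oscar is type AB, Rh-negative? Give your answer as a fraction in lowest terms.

Oscar's mother's ABO genotype from AA × AB: 1/2 AA, 1/2 AB.
Crossing each possibility with the father AA and summing P(type AB): 1/2·0 + 1/2·1/2 = 1/4.
Similarly for Rh via the mother's Rh distribution: P(Rh-) = 1/8.
Independent loci: 1/4 × 1/8 = 1/32.

1/32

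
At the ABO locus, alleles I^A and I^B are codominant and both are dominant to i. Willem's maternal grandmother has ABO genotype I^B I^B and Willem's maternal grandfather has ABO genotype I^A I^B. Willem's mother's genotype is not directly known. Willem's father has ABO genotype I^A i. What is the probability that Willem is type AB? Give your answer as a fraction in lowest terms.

3/8

Willem's mother's ABO genotype from I^B I^B × I^A I^B: 1/2 I^A I^B, 1/2 I^B I^B.
Crossing each possibility with the father I^A i and summing P(type AB): 1/2·1/4 + 1/2·1/2 = 3/8.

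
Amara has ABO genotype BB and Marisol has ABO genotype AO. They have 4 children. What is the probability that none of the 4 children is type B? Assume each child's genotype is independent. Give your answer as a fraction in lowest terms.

ABO cross BB × AO → 1/2 B, 1/2 AB.
So P(type B) = 1/2 per child.
P(not type B) = 1/2 for one child; (1/2)^4 = 1/16.

1/16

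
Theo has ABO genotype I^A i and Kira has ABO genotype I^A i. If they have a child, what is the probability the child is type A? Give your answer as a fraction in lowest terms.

3/4

ABO cross I^A i × I^A i → offspring phenotypes: 1/4 O, 3/4 A.
So P(type A) = 3/4.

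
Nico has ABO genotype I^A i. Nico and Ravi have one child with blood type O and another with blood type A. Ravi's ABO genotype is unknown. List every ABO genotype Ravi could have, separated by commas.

For each candidate genotype of Ravi, check whether crossing it with I^A i can produce every observed child phenotype.
  I^A I^A → possible child types {A} ✗
  I^A I^B → possible child types {A, B, AB} ✗
  I^A i → possible child types {O, A} ✓
  I^B I^B → possible child types {B, AB} ✗
  I^B i → possible child types {O, A, B, AB} ✓
  i i → possible child types {O, A} ✓

I^A i, I^B i, i i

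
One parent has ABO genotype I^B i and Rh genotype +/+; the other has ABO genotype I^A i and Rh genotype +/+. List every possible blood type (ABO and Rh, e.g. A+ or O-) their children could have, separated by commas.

O+, A+, B+, AB+

Gametes from I^B i × I^A i give offspring ABO genotypes I^A I^B, I^A i, I^B i, i i, i.e. phenotypes O, A, B, AB.
Rh cross +/+ × +/+ → phenotypes Rh+.
Combining independently: O+, A+, B+, AB+.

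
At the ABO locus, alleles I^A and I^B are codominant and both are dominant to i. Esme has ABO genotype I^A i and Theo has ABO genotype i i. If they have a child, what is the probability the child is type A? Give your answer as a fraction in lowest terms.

ABO cross I^A i × i i → offspring phenotypes: 1/2 O, 1/2 A.
So P(type A) = 1/2.

1/2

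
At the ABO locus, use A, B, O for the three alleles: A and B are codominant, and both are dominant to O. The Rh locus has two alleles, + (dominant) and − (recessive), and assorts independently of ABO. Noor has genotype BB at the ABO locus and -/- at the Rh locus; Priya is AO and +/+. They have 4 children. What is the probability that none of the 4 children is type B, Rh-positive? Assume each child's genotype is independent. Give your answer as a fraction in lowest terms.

ABO cross BB × AO → 1/2 B, 1/2 AB.
Rh cross -/- × +/+ → 1 Rh+; so P(type B, Rh-positive) = 1/2 × 1 = 1/2 per child.
P(not type B, Rh-positive) = 1/2 for one child; (1/2)^4 = 1/16.

1/16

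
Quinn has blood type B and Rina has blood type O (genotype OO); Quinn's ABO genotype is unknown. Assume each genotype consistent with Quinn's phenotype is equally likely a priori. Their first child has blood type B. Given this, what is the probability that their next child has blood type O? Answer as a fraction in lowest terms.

Possible genotypes: Quinn ∈ {BB, BO}; Rina ∈ {OO}.
Weight each parental genotype pair by prior × P(type-B child):
  BB × OO: posterior weight 2/3; P(next child type O) = 0.
  BO × OO: posterior weight 1/3; P(next child type O) = 1/2.
Weighted sum = 1/6.

1/6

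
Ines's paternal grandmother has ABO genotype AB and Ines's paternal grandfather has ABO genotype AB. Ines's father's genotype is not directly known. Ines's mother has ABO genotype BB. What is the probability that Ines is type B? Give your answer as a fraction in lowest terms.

1/2

Ines's father's ABO genotype from AB × AB: 1/4 AA, 1/2 AB, 1/4 BB.
Crossing each possibility with the mother BB and summing P(type B): 1/4·0 + 1/2·1/2 + 1/4·1 = 1/2.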